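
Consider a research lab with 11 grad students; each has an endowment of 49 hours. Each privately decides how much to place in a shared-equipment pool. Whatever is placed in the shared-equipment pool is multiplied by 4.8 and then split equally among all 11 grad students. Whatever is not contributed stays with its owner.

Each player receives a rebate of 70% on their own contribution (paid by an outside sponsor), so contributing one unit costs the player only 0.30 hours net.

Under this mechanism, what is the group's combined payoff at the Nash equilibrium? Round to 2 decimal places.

The effective private return per unit is now (4.8/11) / 0.30 = 1.4545 > 1, so every player's dominant strategy flips to full contribution.
At the Nash equilibrium everyone contributes 49. Group total payoff = 11 × (49 × 0.70 + 4.8 × 49) = 2964.50.

2964.50 hours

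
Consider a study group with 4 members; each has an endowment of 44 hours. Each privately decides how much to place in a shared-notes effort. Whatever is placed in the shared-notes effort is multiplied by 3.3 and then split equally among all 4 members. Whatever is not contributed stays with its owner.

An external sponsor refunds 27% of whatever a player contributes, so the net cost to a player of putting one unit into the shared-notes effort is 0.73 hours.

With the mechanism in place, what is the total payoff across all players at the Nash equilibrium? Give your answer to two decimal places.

With the mechanism, a contributed unit returns (3.3/4) / 0.73 = 1.1301 per unit of net cost to the contributor — now above 1 — so contributing fully is weakly dominant for every player.
So the Nash equilibrium is full contribution by all 4; the group earns 4 × (44 × 0.27 + 3.3 × 44) = 628.32.

628.32 hours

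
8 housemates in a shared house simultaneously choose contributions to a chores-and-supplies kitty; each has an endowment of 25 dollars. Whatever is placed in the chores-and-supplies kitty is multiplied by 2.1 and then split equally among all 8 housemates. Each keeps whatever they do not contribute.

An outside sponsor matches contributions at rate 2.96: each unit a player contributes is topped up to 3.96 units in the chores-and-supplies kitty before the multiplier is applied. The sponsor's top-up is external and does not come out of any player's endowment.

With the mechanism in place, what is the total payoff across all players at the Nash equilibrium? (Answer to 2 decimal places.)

1663.20 dollars

The effective private return per unit is now 2.1 × 3.96 / 8 = 1.0395 > 1, so every player's dominant strategy flips to full contribution.
At the Nash equilibrium everyone contributes 25. Group total payoff = 2.1 × 3.96 × 200 = 1663.20.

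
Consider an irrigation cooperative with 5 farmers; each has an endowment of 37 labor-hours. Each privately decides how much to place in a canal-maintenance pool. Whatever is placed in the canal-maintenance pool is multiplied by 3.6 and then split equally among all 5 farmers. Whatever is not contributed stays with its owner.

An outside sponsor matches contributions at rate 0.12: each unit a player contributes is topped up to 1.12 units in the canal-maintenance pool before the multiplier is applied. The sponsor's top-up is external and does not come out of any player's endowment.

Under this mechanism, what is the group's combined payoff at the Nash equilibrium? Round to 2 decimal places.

185.00 labor-hours

With the mechanism, a contributed unit returns 3.6 × 1.12 / 5 = 0.8064 per unit of net cost — still below 1 — so contributing 0 remains dominant for every player.
Everyone keeps their endowment and the group total is 5 × 37 = 185.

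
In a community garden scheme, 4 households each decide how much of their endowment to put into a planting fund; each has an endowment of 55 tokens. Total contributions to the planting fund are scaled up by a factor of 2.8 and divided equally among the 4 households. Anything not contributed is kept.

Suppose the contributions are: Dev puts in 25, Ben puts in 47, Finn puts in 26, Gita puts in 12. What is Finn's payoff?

Total contributed: 25 + 47 + 26 + 12 = 110.
Each receives 2.8 × 110 / 4 = 77.00 from the planting fund.
Finn keeps 55 − 26 = 29, so Finn's payoff is 29 + 77.00 = 106.00.

106.00 tokens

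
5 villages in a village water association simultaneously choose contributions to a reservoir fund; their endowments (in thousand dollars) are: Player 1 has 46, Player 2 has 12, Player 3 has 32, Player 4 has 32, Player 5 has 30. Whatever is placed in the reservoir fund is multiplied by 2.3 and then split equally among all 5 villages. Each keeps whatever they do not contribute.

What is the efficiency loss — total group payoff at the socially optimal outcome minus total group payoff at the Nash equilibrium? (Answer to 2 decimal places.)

197.60 thousand dollars

The private return per contributed unit is 2.3/5 = 0.4600 < 1 for every player regardless of endowment, so the Nash equilibrium is zero contribution and the group total is Σ E_j = 46 + 12 + 32 + 32 + 30 = 152.
Each contributed unit returns 2.300 to the group, so the social optimum is full contribution by everyone: group total = 2.300 × 152 = 349.60.
Efficiency loss = (2.300 − 1) × 152 = 197.60.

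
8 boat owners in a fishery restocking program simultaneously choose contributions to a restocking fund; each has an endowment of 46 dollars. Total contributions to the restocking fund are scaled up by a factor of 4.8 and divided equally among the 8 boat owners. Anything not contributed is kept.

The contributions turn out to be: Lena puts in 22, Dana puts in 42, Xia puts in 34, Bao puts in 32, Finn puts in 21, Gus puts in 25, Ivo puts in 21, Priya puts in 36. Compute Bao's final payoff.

Total contributed: 22 + 42 + 34 + 32 + 21 + 25 + 21 + 36 = 233.
Each receives 4.8 × 233 / 8 = 139.80 from the restocking fund.
Bao keeps 46 − 32 = 14, so Bao's payoff is 14 + 139.80 = 153.80.

153.80 dollars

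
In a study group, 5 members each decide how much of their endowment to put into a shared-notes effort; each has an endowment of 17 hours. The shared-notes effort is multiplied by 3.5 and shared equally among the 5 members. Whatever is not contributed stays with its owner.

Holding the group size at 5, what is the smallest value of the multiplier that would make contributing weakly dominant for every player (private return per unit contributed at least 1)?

5

A contributed unit returns (multiplier)/5 to its contributor.
This reaches 1 exactly when the multiplier is 5.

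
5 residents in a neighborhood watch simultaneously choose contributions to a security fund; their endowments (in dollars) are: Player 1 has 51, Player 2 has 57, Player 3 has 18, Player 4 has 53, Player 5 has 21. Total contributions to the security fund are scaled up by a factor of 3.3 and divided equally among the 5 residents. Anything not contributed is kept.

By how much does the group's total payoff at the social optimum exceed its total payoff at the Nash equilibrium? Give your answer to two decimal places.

The private return per contributed unit is 3.3/5 = 0.6600 < 1 for every player regardless of endowment, so the Nash equilibrium is zero contribution and the group total is Σ E_j = 51 + 57 + 18 + 53 + 21 = 200.
Each contributed unit returns 3.300 to the group, so the social optimum is full contribution by everyone: group total = 3.300 × 200 = 660.00.
Efficiency loss = (3.300 − 1) × 200 = 460.00.

460.00 dollars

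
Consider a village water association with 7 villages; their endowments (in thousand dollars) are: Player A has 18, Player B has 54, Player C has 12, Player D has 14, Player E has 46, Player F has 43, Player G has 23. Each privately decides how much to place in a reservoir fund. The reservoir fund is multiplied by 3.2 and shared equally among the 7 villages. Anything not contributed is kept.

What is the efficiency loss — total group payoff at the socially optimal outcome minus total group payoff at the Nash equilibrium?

462.00 thousand dollars

The private return per contributed unit is 3.2/7 = 0.4571 < 1 for every player regardless of endowment, so the Nash equilibrium is zero contribution and the group total is Σ E_j = 18 + 54 + 12 + 14 + 46 + 43 + 23 = 210.
Each contributed unit returns 3.200 to the group, so the social optimum is full contribution by everyone: group total = 3.200 × 210 = 672.00.
Efficiency loss = (3.200 − 1) × 210 = 462.00.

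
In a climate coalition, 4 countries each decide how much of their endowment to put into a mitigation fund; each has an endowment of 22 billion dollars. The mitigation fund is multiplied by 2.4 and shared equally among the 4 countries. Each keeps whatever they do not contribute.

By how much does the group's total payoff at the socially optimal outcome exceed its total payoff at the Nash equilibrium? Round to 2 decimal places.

Each contributed unit returns 2.4/4 = 0.6000 to its contributor — below 1 — so contributing 0 is dominant for every player. At the Nash equilibrium everyone keeps their 22, and the group total is 4 × 22 = 88.
Each contributed unit returns 2.400 to the group as a whole (0.6000 to each of 4 players), which exceeds 1, so the social optimum is full contribution: group total = 2.400 × 88 = 211.20.
Efficiency loss = 211.20 − 88 = 123.20.

123.20 billion dollars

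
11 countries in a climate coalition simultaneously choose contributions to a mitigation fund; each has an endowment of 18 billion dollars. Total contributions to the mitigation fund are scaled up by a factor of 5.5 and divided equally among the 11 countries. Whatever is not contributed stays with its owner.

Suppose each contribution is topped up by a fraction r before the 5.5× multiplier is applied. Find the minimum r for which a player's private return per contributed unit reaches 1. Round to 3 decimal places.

With matching at rate r, one contributed unit becomes (1 + r) in the mitigation fund and returns 5.5 × (1 + r) / 11 to the contributor.
Setting this equal to 1: 1 + r = 11/5.5 = 2.0000.
So the minimum matching rate is r = 2.0000 − 1 = 1.000.

1.000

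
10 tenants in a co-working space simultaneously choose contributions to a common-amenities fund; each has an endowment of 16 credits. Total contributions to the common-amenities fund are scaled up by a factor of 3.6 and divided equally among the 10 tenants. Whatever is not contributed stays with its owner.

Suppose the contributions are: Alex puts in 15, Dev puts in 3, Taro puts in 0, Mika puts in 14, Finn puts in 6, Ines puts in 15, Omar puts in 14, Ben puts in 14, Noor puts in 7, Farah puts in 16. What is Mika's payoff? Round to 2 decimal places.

39.44 credits

Total contributed: 15 + 3 + 0 + 14 + 6 + 15 + 14 + 14 + 7 + 16 = 104.
Each receives 3.6 × 104 / 10 = 37.44 from the common-amenities fund.
Mika keeps 16 − 14 = 2, so Mika's payoff is 2 + 37.44 = 39.44.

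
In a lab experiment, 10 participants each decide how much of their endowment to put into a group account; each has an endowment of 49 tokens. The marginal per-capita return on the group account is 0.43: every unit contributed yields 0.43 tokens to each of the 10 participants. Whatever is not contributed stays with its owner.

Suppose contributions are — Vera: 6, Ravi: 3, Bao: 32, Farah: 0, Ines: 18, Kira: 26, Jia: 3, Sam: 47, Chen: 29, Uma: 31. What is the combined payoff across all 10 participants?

1133.50 tokens

Total contributed: 6 + 3 + 32 + 0 + 18 + 26 + 3 + 47 + 29 + 31 = 195; total kept: 10 × 49 − 195 = 295.
The group account pays out 0.43 × 10 × 195 = 838.50 in aggregate.
Group total = 295 + 838.50 = 1133.50.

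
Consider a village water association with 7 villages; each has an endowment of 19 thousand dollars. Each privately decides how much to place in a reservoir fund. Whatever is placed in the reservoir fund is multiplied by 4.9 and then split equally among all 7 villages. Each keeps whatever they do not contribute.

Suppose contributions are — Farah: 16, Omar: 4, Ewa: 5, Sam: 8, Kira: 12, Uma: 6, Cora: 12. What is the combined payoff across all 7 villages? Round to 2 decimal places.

Total contributed: 16 + 4 + 5 + 8 + 12 + 6 + 12 = 63; total kept: 7 × 19 − 63 = 70.
The reservoir fund pays out 4.9 × 63 = 308.70 in aggregate.
Group total = 70 + 308.70 = 378.70.

378.70 thousand dollars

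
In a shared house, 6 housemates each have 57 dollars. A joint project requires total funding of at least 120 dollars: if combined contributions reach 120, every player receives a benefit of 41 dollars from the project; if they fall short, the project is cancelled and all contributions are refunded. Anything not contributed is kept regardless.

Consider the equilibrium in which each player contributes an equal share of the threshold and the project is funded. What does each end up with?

78 dollars

Equal share of the threshold: 120/6 = 20.
At this profile no one gains by cutting their contribution: any cut drops the total below 120, the project is cancelled, contributions are refunded, and the deviator ends with 57, which is less than 57 − 20 + 41 = 78. Contributing more than 20 just wastes the excess. So contributing exactly 20 is a best response.
Each player's payoff: 57 − 20 + 41 = 78.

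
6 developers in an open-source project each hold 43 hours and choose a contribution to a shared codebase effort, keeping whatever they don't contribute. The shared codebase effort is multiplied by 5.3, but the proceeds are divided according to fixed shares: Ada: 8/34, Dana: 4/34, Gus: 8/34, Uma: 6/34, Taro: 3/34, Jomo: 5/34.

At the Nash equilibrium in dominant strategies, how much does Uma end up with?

123.44 hours

Player j's private return per contributed unit is 5.3 × (j's share). Contributing is weakly dominant for j when that share is at least 1/5.3 = 0.1887, and contributing 0 is dominant otherwise.
The shares above 0.1887 belong to Ada and Gus, contributing 43 each; the remaining 4 contribute 0. Total contributed: 86.
Uma keeps 43 and receives 5.3 × 86 × 6/34 = 80.44 from the shared codebase effort, for a payoff of 123.44.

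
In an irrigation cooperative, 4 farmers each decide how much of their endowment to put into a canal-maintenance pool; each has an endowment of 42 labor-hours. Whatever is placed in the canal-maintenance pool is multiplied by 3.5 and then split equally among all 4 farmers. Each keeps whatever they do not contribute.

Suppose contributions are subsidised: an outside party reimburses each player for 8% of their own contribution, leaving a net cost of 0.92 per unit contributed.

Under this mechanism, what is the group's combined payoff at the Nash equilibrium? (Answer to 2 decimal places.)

The effective private return is (3.5/4) / 0.92 = 0.9511, which is still under 1, so the mechanism doesn't change anyone's dominant strategy: zero contribution.
At the Nash equilibrium no one contributes; group total payoff = 4 × 42 = 168.

168.00 labor-hours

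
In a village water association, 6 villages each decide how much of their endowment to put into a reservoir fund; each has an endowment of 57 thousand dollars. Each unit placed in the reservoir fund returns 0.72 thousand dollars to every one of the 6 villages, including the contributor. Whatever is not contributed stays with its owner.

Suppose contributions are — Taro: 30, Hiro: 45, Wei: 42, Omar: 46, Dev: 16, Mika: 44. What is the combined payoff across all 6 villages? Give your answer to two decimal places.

1082.36 thousand dollars

Total contributed: 30 + 45 + 42 + 46 + 16 + 44 = 223; total kept: 6 × 57 − 223 = 119.
The reservoir fund pays out 0.72 × 6 × 223 = 963.36 in aggregate.
Group total = 119 + 963.36 = 1082.36.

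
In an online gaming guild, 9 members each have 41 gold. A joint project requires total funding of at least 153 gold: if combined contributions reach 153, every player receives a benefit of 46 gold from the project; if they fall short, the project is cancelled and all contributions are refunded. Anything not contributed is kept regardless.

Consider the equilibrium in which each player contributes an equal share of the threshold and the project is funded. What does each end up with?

Equal share of the threshold: 153/9 = 17.
At this profile no one gains by cutting their contribution: any cut drops the total below 153, the project is cancelled, contributions are refunded, and the deviator ends with 41, which is less than 41 − 17 + 46 = 70. Contributing more than 17 just wastes the excess. So contributing exactly 17 is a best response.
Each player's payoff: 41 − 17 + 46 = 70.

70 gold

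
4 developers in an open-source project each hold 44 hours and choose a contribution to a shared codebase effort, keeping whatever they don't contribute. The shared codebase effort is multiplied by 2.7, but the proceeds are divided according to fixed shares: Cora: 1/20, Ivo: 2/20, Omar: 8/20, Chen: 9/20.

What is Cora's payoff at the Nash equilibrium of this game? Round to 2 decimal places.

55.88 hours

A player with share s gets back 2.7·s per unit contributed, so full contribution is dominant for anyone with s > 1/2.7 = 0.3704 and zero contribution is dominant for anyone below.
Omar and Chen are above the threshold, contributing 44 each; the remaining 2 contribute 0. Total contributed: 88.
Cora keeps 44 and receives 2.7 × 88 × 1/20 = 11.88 from the shared codebase effort, for a payoff of 55.88.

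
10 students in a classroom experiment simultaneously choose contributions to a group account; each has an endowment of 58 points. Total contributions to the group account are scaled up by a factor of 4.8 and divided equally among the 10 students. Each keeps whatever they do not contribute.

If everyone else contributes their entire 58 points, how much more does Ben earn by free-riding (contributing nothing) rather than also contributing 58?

30.16 points

Switching from a contribution of 58 to 0 lets Ben keep an extra 58 points, but lowers the group account by 58, which costs Ben their own share of that drop: 4.8/10 × 58 = 27.84.
Net gain = 58 − 27.84 = 30.16. The private return per contributed unit (0.4800) is below 1, so free-riding is indeed the best response regardless of what the others do.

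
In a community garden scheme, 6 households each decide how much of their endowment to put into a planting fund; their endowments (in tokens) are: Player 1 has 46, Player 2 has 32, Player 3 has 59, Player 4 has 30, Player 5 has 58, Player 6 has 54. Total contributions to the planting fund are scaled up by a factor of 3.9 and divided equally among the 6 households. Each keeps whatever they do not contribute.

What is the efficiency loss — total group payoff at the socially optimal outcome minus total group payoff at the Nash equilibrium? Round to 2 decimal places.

809.10 tokens

The private return per contributed unit is 3.9/6 = 0.6500 < 1 for every player regardless of endowment, so the Nash equilibrium is zero contribution and the group total is Σ E_j = 46 + 32 + 59 + 30 + 58 + 54 = 279.
Each contributed unit returns 3.900 to the group, so the social optimum is full contribution by everyone: group total = 3.900 × 279 = 1088.10.
Efficiency loss = (3.900 − 1) × 279 = 809.10.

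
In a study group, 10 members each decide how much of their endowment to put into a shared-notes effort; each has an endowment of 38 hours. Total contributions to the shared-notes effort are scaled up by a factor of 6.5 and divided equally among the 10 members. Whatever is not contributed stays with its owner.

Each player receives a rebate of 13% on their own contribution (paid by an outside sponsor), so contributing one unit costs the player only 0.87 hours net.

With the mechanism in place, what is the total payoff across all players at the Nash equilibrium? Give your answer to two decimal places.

380.00 hours

The effective private return is (6.5/10) / 0.87 = 0.7471, which is still under 1, so the mechanism doesn't change anyone's dominant strategy: zero contribution.
At the Nash equilibrium no one contributes; group total payoff = 10 × 38 = 380.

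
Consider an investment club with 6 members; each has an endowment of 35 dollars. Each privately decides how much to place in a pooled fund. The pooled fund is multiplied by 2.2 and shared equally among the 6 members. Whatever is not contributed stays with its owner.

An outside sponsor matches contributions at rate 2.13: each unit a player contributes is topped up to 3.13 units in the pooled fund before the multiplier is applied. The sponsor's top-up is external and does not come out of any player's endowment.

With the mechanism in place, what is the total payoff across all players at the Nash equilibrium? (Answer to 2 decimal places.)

Under the mechanism each unit contributed yields 2.2 × 3.13 / 6 = 1.1477 back to its contributor per unit of net cost, which exceeds 1, making full contribution the dominant choice for everyone.
So the Nash equilibrium is full contribution by all 6; the group earns 2.2 × 3.13 × 210 = 1446.06.

1446.06 dollars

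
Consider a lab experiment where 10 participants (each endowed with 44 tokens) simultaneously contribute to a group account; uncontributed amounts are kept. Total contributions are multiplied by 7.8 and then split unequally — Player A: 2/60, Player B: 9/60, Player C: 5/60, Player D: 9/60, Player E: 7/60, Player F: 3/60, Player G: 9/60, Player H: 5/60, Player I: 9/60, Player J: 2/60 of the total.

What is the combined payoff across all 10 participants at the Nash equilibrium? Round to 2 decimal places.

1636.80 tokens

For player j, contributing a unit is worthwhile iff 7.8 × (j's share) ≥ 1, i.e. iff j's share is at least 0.1282.
Player B, Player D, Player G and Player I clear that bar, contributing 44 each; the remaining 6 contribute 0. Total contributed: 176.
The group account pays out 7.8 × 176 = 1372.80 in total (split across the unequal shares, but the aggregate is all that matters for the group sum).
The 6 free-riders keep 44 each, adding 264. Group total = 264 + 1372.80 = 1636.80.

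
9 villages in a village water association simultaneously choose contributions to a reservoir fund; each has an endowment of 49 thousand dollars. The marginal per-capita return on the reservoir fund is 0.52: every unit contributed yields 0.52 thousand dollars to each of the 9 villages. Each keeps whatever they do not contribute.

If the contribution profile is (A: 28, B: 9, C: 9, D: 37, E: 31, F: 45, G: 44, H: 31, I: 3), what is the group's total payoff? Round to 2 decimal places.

1313.16 thousand dollars

Total contributed: 28 + 9 + 9 + 37 + 31 + 45 + 44 + 31 + 3 = 237; total kept: 9 × 49 − 237 = 204.
The reservoir fund pays out 0.52 × 9 × 237 = 1109.16 in aggregate.
Group total = 204 + 1109.16 = 1313.16.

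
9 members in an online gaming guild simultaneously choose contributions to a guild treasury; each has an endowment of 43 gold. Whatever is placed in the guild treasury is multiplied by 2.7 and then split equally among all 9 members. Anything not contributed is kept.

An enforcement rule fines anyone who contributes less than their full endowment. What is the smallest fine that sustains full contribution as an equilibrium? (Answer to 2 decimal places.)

Given the others contribute fully, the best deviation is to contribute 0 (any partial contribution still incurs the fine and gives up units whose private return 0.3000 is below 1).
Deviating from 43 to 0 saves 43 gold but forfeits the deviator's share of the drop in the guild treasury: 2.7/9 × 43 = 12.90.
So the deviation gain is 43 − 12.90 = 30.10, and the fine must be at least 30.10 gold to wipe it out.

30.10 gold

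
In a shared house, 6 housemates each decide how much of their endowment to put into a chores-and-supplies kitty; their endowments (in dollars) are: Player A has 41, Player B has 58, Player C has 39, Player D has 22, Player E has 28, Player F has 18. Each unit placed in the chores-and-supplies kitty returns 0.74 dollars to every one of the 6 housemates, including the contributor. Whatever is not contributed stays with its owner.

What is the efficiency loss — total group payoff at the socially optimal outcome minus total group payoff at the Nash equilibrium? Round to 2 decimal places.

708.64 dollars

The private return per contributed unit is 0.74 < 1 for everyone, so the Nash equilibrium is zero contribution and the group total is Σ E_j = 41 + 58 + 39 + 22 + 28 + 18 = 206.
Each contributed unit returns 4.440 to the group, so the social optimum is full contribution by everyone: group total = 4.440 × 206 = 914.64.
Efficiency loss = (4.440 − 1) × 206 = 708.64.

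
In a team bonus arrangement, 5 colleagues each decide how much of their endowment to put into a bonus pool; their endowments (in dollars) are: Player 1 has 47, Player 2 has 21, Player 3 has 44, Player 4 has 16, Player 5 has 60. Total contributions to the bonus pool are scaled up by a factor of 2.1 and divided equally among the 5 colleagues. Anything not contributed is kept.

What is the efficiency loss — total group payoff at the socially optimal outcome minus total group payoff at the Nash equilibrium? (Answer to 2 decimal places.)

The private return per contributed unit is 2.1/5 = 0.4200 < 1 for every player regardless of endowment, so the Nash equilibrium is zero contribution and the group total is Σ E_j = 47 + 21 + 44 + 16 + 60 = 188.
Each contributed unit returns 2.100 to the group, so the social optimum is full contribution by everyone: group total = 2.100 × 188 = 394.80.
Efficiency loss = (2.100 − 1) × 188 = 206.80.

206.80 dollars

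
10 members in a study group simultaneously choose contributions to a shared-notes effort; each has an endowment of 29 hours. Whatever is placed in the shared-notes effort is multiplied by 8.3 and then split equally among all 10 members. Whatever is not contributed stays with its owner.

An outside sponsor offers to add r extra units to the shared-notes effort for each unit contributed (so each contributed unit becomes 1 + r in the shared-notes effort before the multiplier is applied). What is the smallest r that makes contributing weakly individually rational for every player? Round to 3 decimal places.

With matching at rate r, one contributed unit becomes (1 + r) in the shared-notes effort and returns 8.3 × (1 + r) / 10 to the contributor.
Setting this equal to 1: 1 + r = 10/8.3 = 1.2048.
So the minimum matching rate is r = 1.2048 − 1 = 0.205.

0.205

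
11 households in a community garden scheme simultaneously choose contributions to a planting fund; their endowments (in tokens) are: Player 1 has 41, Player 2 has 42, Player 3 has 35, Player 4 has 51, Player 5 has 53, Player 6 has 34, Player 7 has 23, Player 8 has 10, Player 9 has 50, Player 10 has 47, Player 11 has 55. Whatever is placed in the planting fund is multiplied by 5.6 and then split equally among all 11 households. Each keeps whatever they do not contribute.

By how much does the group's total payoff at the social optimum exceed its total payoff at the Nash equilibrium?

The private return per contributed unit is 5.6/11 = 0.5091 < 1 for every player regardless of endowment, so the Nash equilibrium is zero contribution and the group total is Σ E_j = 41 + 42 + 35 + 51 + 53 + 34 + 23 + 10 + 50 + 47 + 55 = 441.
Each contributed unit returns 5.600 to the group, so the social optimum is full contribution by everyone: group total = 5.600 × 441 = 2469.60.
Efficiency loss = (5.600 − 1) × 441 = 2028.60.

2028.60 tokens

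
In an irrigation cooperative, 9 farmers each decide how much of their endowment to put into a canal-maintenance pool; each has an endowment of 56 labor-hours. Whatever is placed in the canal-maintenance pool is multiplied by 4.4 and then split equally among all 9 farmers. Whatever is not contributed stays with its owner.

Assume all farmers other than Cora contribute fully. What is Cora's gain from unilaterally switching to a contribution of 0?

28.62 labor-hours

Switching from a contribution of 56 to 0 lets Cora keep an extra 56 labor-hours, but lowers the canal-maintenance pool by 56, which costs Cora their own share of that drop: 4.4/9 × 56 = 27.38.
Net gain = 56 − 27.38 = 28.62. The private return per contributed unit (0.4889) is below 1, so free-riding is indeed the best response regardless of what the others do.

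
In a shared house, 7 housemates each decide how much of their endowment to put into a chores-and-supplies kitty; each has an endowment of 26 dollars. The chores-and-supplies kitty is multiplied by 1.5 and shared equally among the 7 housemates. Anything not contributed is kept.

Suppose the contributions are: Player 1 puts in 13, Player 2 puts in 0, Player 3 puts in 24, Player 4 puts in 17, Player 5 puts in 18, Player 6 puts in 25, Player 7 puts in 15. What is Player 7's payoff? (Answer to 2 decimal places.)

35.00 dollars

Total contributed: 13 + 0 + 24 + 17 + 18 + 25 + 15 = 112.
Each receives 1.5 × 112 / 7 = 24.00 from the chores-and-supplies kitty.
Player 7 keeps 26 − 15 = 11, so Player 7's payoff is 11 + 24.00 = 35.00.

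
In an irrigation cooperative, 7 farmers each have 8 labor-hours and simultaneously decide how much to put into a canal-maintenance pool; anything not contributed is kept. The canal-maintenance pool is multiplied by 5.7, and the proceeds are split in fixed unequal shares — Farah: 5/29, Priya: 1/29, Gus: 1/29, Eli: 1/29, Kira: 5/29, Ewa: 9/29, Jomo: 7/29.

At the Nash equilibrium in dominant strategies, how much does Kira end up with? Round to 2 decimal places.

23.72 labor-hours

A player with share s gets back 5.7·s per unit contributed, so full contribution is dominant for anyone with s > 1/5.7 = 0.1754 and zero contribution is dominant for anyone below.
Ewa and Jomo clear that bar, contributing 8 each; the remaining 5 contribute 0. Total contributed: 16.
Kira keeps 8 and receives 5.7 × 16 × 5/29 = 15.72 from the canal-maintenance pool, for a payoff of 23.72.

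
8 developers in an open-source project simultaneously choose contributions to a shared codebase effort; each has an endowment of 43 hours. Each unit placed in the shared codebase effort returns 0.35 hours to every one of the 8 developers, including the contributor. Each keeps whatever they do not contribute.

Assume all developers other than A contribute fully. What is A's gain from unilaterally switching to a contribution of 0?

27.95 hours

Switching from a contribution of 43 to 0 lets A keep an extra 43 hours, but lowers the shared codebase effort by 43, which costs A their own share of that drop: 0.35 × 43 = 15.05.
Net gain = 43 − 15.05 = 27.95. The private return per contributed unit (0.35) is below 1, so free-riding is indeed the best response regardless of what the others do.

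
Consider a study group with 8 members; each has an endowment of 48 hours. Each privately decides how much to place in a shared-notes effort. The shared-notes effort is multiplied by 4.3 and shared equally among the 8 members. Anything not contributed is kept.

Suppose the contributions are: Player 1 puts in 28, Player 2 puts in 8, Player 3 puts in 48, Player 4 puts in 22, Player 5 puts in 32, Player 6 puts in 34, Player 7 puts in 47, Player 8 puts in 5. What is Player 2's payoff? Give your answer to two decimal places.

160.40 hours

Total contributed: 28 + 8 + 48 + 22 + 32 + 34 + 47 + 5 = 224.
Each receives 4.3 × 224 / 8 = 120.40 from the shared-notes effort.
Player 2 keeps 48 − 8 = 40, so Player 2's payoff is 40 + 120.40 = 160.40.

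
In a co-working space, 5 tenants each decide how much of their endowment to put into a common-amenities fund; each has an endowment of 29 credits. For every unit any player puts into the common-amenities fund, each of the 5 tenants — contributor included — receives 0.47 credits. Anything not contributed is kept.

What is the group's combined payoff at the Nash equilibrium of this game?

145.00 credits

The private return per contributed unit is 0.47 < 1, so contributing 0 is dominant for every player. At the Nash equilibrium everyone keeps their 29, and the group total is 5 × 29 = 145.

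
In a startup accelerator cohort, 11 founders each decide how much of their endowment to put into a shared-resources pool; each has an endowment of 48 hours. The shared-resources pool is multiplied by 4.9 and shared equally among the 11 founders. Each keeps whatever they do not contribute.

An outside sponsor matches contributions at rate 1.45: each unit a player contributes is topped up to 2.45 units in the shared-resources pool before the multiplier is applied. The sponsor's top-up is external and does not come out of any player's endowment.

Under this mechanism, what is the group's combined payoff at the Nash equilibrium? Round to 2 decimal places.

6338.64 hours

With the mechanism, a contributed unit returns 4.9 × 2.45 / 11 = 1.0914 per unit of net cost to the contributor — now above 1 — so contributing fully is weakly dominant for every player.
So the Nash equilibrium is full contribution by all 11; the group earns 4.9 × 2.45 × 528 = 6338.64.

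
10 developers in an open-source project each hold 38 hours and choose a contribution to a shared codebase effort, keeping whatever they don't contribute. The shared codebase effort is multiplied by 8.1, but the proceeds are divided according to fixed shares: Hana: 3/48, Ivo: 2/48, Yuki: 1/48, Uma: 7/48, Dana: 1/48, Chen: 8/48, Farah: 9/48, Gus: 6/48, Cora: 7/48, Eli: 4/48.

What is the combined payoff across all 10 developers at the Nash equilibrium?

1729.00 hours

For player j, contributing a unit is worthwhile iff 8.1 × (j's share) ≥ 1, i.e. iff j's share is at least 0.1235.
Uma, Chen, Farah, Gus and Cora are above the threshold, contributing 38 each; the remaining 5 contribute 0. Total contributed: 190.
The shared codebase effort pays out 8.1 × 190 = 1539.00 in total (split across the unequal shares, but the aggregate is all that matters for the group sum).
The 5 free-riders keep 38 each, adding 190. Group total = 190 + 1539.00 = 1729.00.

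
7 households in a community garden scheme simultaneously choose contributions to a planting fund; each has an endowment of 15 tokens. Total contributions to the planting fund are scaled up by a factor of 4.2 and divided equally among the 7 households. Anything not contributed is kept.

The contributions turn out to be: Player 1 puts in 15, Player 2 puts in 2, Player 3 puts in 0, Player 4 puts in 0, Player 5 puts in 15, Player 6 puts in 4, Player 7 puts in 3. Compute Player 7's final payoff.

35.40 tokens

Total contributed: 15 + 2 + 0 + 0 + 15 + 4 + 3 = 39.
Each receives 4.2 × 39 / 7 = 23.40 from the planting fund.
Player 7 keeps 15 − 3 = 12, so Player 7's payoff is 12 + 23.40 = 35.40.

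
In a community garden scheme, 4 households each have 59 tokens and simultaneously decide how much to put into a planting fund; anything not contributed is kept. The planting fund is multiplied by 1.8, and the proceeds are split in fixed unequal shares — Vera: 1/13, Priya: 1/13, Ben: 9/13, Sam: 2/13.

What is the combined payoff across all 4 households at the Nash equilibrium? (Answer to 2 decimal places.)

283.20 tokens

Each unit j contributes comes back to j as 1.8 × (j's share), so j prefers to contribute only if that share exceeds 1/1.8 = 0.5556; otherwise keeping the unit dominates.
Only Ben (9/13) clears that bar, contributing 59; the remaining 3 contribute 0. Total contributed: 59.
The planting fund pays out 1.8 × 59 = 106.20 in total (split across the unequal shares, but the aggregate is all that matters for the group sum).
The 3 free-riders keep 59 each, adding 177. Group total = 177 + 106.20 = 283.20.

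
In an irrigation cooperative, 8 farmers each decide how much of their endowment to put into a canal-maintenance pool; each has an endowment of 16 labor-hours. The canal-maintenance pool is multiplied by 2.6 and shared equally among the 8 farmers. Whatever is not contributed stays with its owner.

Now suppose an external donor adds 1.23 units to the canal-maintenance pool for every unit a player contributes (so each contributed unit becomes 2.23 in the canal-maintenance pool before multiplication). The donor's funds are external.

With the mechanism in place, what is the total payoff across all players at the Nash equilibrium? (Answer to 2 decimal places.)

The effective private return is 2.6 × 2.23 / 8 = 0.7248, which is still under 1, so the mechanism doesn't change anyone's dominant strategy: zero contribution.
Everyone keeps their endowment and the group total is 8 × 16 = 128.

128.00 labor-hours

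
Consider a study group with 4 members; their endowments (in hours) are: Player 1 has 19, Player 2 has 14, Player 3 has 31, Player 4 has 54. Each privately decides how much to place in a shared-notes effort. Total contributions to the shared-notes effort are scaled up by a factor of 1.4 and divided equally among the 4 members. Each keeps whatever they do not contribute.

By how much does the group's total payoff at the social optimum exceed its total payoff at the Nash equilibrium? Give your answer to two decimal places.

47.20 hours

The private return per contributed unit is 1.4/4 = 0.3500 < 1 for every player regardless of endowment, so the Nash equilibrium is zero contribution and the group total is Σ E_j = 19 + 14 + 31 + 54 = 118.
Each contributed unit returns 1.400 to the group, so the social optimum is full contribution by everyone: group total = 1.400 × 118 = 165.20.
Efficiency loss = (1.400 − 1) × 118 = 47.20.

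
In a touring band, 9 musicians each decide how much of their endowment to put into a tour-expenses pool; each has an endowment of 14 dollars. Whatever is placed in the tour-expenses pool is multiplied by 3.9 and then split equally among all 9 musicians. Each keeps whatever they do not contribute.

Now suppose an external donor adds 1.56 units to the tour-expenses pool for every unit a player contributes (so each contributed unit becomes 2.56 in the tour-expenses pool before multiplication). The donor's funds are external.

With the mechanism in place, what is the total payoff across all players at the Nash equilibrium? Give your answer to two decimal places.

The effective private return per unit is now 3.9 × 2.56 / 9 = 1.1093 > 1, so every player's dominant strategy flips to full contribution.
So the Nash equilibrium is full contribution by all 9; the group earns 3.9 × 2.56 × 126 = 1257.98.

1257.98 dollars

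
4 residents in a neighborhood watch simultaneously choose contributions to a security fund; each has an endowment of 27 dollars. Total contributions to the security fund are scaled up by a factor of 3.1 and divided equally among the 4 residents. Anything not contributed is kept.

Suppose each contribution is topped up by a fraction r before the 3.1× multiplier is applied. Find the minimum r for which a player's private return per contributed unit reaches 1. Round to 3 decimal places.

0.290

With matching at rate r, one contributed unit becomes (1 + r) in the security fund and returns 3.1 × (1 + r) / 4 to the contributor.
Setting this equal to 1: 1 + r = 4/3.1 = 1.2903.
So the minimum matching rate is r = 1.2903 − 1 = 0.290.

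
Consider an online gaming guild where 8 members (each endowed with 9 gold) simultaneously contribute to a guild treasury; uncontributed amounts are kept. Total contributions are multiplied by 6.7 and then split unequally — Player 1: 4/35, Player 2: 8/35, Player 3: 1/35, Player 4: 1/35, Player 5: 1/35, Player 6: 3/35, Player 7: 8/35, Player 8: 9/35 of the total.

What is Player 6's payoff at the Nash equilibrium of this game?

24.51 gold

For player j, contributing a unit is worthwhile iff 6.7 × (j's share) ≥ 1, i.e. iff j's share is at least 0.1493.
The shares above 0.1493 belong to Player 2, Player 7 and Player 8, contributing 9 each; the remaining 5 contribute 0. Total contributed: 27.
Player 6 keeps 9 and receives 6.7 × 27 × 3/35 = 15.51 from the guild treasury, for a payoff of 24.51.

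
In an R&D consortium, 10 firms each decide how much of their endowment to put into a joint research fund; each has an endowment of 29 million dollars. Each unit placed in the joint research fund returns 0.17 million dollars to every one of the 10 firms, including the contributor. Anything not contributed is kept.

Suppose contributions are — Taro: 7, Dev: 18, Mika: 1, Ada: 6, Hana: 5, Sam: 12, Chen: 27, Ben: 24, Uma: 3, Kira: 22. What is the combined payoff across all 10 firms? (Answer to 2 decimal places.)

Total contributed: 7 + 18 + 1 + 6 + 5 + 12 + 27 + 24 + 3 + 22 = 125; total kept: 10 × 29 − 125 = 165.
The joint research fund pays out 0.17 × 10 × 125 = 212.50 in aggregate.
Group total = 165 + 212.50 = 377.50.

377.50 million dollars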